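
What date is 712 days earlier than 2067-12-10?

−365 (one year) → Dec 10, 2066 (347 left).
−10 → Nov 30, 2066 (end of Nov, 30 days; 337 left).
−30 → Oct 31, 2066 (end of Oct, 31 days; 307 left).
−31 → Sep 30, 2066 (end of Sep, 30 days; 276 left).
−30 → Aug 31, 2066 (end of Aug, 31 days; 246 left).
−31 → Jul 31, 2066 (end of Jul, 31 days; 215 left).
−31 → Jun 30, 2066 (end of Jun, 30 days; 184 left).
−30 → May 31, 2066 (end of May, 31 days; 154 left).
−31 → Apr 30, 2066 (end of Apr, 30 days; 123 left).
−30 → Mar 31, 2066 (end of Mar, 31 days; 93 left).
−31 → Feb 28, 2066 (end of Feb, 28 days; 62 left).
−28 → Jan 31, 2066 (end of Jan, 31 days; 34 left).
−31 → Dec 31, 2065 (end of Dec, 31 days; 3 left).
−3 → Dec 28, 2065.

December 28, 2065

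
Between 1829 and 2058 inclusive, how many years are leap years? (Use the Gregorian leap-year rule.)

Multiples of 4 in [1829,2058]: 57.
Of those, multiples of 100: 2 (not leap unless ÷400).
Multiples of 400: 1.
Leap years = 57 − 2 + 1 = 56.

56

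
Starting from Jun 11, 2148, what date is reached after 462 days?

September 16, 2149

+365 (one year) → Jun 11, 2149 (97 left).
Jun has 30 days: +20 → Jul 1, 2149 (77 left).
Jul has 31 days: +31 → Aug 1, 2149 (46 left).
Aug has 31 days: +31 → Sep 1, 2149 (15 left).
+15 → Sep 16, 2149.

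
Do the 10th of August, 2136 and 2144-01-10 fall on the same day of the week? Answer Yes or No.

Yes

From Aug 10, 2136 to Jan 10, 2144 is 2709 days.
2709 mod 7 = 0, so they are the same weekday.
(Aug 10, 2136 is a Friday; Jan 10, 2144 is a Friday.)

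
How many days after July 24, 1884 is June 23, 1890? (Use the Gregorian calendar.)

Jul 24, 1884 → Jul 24, 1885: 365 days.
Jul 24, 1885 → Jul 24, 1886: 365 days.
Jul 24, 1886 → Jul 24, 1887: 365 days.
Jul 24, 1887 → Jul 24, 1888: 366 days (Feb 29, 1888 is in that span).
Jul 24, 1888 → Jul 24, 1889: 365 days.
Jul 24, 1889 → Aug 24, 1889: 31 days (July has 31).
Aug 24, 1889 → Sep 24, 1889: 31 days (August has 31).
Sep 24, 1889 → Oct 24, 1889: 30 days (September has 30).
Oct 24, 1889 → Nov 24, 1889: 31 days (October has 31).
Nov 24, 1889 → Dec 24, 1889: 30 days (November has 30).
Dec 24, 1889 → Jan 24, 1890: 31 days (December has 31).
Jan 24, 1890 → Feb 24, 1890: 31 days (January has 31).
Feb 24, 1890 → Mar 24, 1890: 28 days (February has 28).
Mar 24, 1890 → Apr 24, 1890: 31 days (March has 31).
Apr 24, 1890 → May 24, 1890: 30 days (April has 30).
May 24, 1890 → Jun 23, 1890: 30 days.
Total: 2160 days.

2160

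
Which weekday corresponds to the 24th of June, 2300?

Doomsday rule: the anchor day for the 2300s is Wednesday. For year 00: 0÷12 = 0 r 0, and 0÷4 = 0, so 0+0+0 = 0.
Wednesday + 0 ≡ Wednesday — that's 2300's doomsday.
In June the doomsday date is Jun 6.
Jun 24 is 18 days after Jun 6; 18 mod 7 = 4, so Wednesday + 4 = Sunday.

Sunday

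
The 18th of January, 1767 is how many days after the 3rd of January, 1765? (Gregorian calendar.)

745

Jan 3, 1765 → Jan 3, 1766: 365 days.
Jan 3, 1766 → Feb 3, 1766: 31 days (January has 31).
Feb 3, 1766 → Mar 3, 1766: 28 days (February has 28).
Mar 3, 1766 → Apr 3, 1766: 31 days (March has 31).
Apr 3, 1766 → May 3, 1766: 30 days (April has 30).
May 3, 1766 → Jun 3, 1766: 31 days (May has 31).
Jun 3, 1766 → Jul 3, 1766: 30 days (June has 30).
Jul 3, 1766 → Aug 3, 1766: 31 days (July has 31).
Aug 3, 1766 → Sep 3, 1766: 31 days (August has 31).
Sep 3, 1766 → Oct 3, 1766: 30 days (September has 30).
Oct 3, 1766 → Nov 3, 1766: 31 days (October has 31).
Nov 3, 1766 → Dec 3, 1766: 30 days (November has 30).
Dec 3, 1766 → Jan 3, 1767: 31 days (December has 31).
Jan 3, 1767 → Jan 18, 1767: 15 days.
Total: 745 days.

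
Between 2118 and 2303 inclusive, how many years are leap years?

44

Multiples of 4 in [2118,2303]: 46.
Of those, multiples of 100: 2 (not leap unless ÷400).
Multiples of 400: 0.
Leap years = 46 − 2 + 0 = 44.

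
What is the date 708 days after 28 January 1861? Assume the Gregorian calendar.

January 6, 1863

+365 (one year) → Jan 28, 1862 (343 left).
Jan has 31 days: +4 → Feb 1, 1862 (339 left).
Feb has 28 days: +28 → Mar 1, 1862 (311 left).
Mar has 31 days: +31 → Apr 1, 1862 (280 left).
Apr has 30 days: +30 → May 1, 1862 (250 left).
May has 31 days: +31 → Jun 1, 1862 (219 left).
Jun has 30 days: +30 → Jul 1, 1862 (189 left).
Jul has 31 days: +31 → Aug 1, 1862 (158 left).
Aug has 31 days: +31 → Sep 1, 1862 (127 left).
Sep has 30 days: +30 → Oct 1, 1862 (97 left).
Oct has 31 days: +31 → Nov 1, 1862 (66 left).
Nov has 30 days: +30 → Dec 1, 1862 (36 left).
Dec has 31 days: +31 → Jan 1, 1863 (5 left).
+5 → Jan 6, 1863.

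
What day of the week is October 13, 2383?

Thursday

Doomsday rule: the anchor day for the 2300s is Wednesday. For year 83: 83÷12 = 6 r 11, and 11÷4 = 2, so 6+11+2 = 19.
Wednesday + 19 ≡ Monday — that's 2383's doomsday.
In October the doomsday date is Oct 10.
Oct 13 is 3 days after Oct 10; 3 mod 7 = 3, so Monday + 3 = Thursday.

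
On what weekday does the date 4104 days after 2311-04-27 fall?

First find the weekday of Apr 27, 2311. Doomsday rule: the anchor day for the 2300s is Wednesday. For year 11: 11÷12 = 0 r 11, and 11÷4 = 2, so 0+11+2 = 13.
Wednesday + 13 ≡ Tuesday — that's 2311's doomsday.
In April the doomsday date is Apr 4.
Apr 27 is 23 days after Apr 4; 23 mod 7 = 2, so Tuesday + 2 = Thursday.
4104 mod 7 = 2, so 4104 days after a Thursday is Thursday + 2 = Saturday.

Saturday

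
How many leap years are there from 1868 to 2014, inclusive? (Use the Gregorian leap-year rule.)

36

Multiples of 4 in [1868,2014]: 37.
Of those, multiples of 100: 2 (not leap unless ÷400).
Multiples of 400: 1.
Leap years = 37 − 2 + 1 = 36.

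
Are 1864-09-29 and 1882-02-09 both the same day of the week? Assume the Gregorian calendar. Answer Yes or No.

From Sep 29, 1864 to Feb 9, 1882 is 6342 days.
6342 mod 7 = 0, so they are the same weekday.
(Sep 29, 1864 is a Thursday; Feb 9, 1882 is a Thursday.)

Yes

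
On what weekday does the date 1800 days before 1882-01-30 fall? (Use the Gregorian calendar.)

Jan 30, 1882 is a Monday.
1800 mod 7 = 1, so 1800 days before a Monday is Monday − 1 = Sunday.

Sunday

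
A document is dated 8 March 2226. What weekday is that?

Doomsday rule: the anchor day for the 2200s is Friday. For year 26: 26÷12 = 2 r 2, and 2÷4 = 0, so 2+2+0 = 4.
Friday + 4 ≡ Tuesday — that's 2226's doomsday.
In March the doomsday date is Mar 14.
Mar 8 is 6 days before Mar 14; 6 mod 7 = 6, so Tuesday − 6 = Wednesday.

Wednesday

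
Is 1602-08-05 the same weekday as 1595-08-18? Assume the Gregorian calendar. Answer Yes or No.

From Aug 18, 1595 to Aug 5, 1602 is 2544 days.
2544 mod 7 = 3, so they are different weekdays.
(Aug 18, 1595 is a Friday; Aug 5, 1602 is a Monday.)

No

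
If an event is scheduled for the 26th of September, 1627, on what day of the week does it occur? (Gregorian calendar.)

Sunday

Doomsday rule: the anchor day for the 1600s is Tuesday. For year 27: 27÷12 = 2 r 3, and 3÷4 = 0, so 2+3+0 = 5.
Tuesday + 5 ≡ Sunday — that's 1627's doomsday.
In September the doomsday date is Sep 5.
Sep 26 is 21 days after Sep 5; 21 mod 7 = 0, so Sunday + 0 = Sunday.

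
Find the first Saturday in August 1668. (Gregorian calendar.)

August 1, 1668 is a Wednesday.
The first Saturday is therefore August 4 (3 days later).

August 4, 1668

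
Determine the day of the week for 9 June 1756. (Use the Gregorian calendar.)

Wednesday

Doomsday rule: the anchor day for the 1700s is Sunday. For year 56: 56÷12 = 4 r 8, and 8÷4 = 2, so 4+8+2 = 14.
Sunday + 14 ≡ Sunday — that's 1756's doomsday.
In June the doomsday date is Jun 6.
Jun 9 is 3 days after Jun 6; 3 mod 7 = 3, so Sunday + 3 = Wednesday.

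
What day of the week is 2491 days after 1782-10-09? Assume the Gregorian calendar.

Tuesday

Oct 9, 1782 is a Wednesday.
2491 mod 7 = 6, so 2491 days after a Wednesday is Wednesday + 6 = Tuesday.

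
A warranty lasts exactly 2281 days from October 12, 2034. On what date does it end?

January 9, 2041

+365 (one year) → Oct 12, 2035 (1916 left).
+366 (one year; includes Feb 29, 2036) → Oct 12, 2036 (1550 left).
+365 (one year) → Oct 12, 2037 (1185 left).
+365 (one year) → Oct 12, 2038 (820 left).
+365 (one year) → Oct 12, 2039 (455 left).
+366 (one year; includes Feb 29, 2040) → Oct 12, 2040 (89 left).
Oct has 31 days: +20 → Nov 1, 2040 (69 left).
Nov has 30 days: +30 → Dec 1, 2040 (39 left).
Dec has 31 days: +31 → Jan 1, 2041 (8 left).
+8 → Jan 9, 2041.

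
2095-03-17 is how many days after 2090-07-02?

1719

Jul 2, 2090 → Jul 2, 2091: 365 days.
Jul 2, 2091 → Jul 2, 2092: 366 days (Feb 29, 2092 is in that span).
Jul 2, 2092 → Jul 2, 2093: 365 days.
Jul 2, 2093 → Jul 2, 2094: 365 days.
Jul 2, 2094 → Aug 2, 2094: 31 days (July has 31).
Aug 2, 2094 → Sep 2, 2094: 31 days (August has 31).
Sep 2, 2094 → Oct 2, 2094: 30 days (September has 30).
Oct 2, 2094 → Nov 2, 2094: 31 days (October has 31).
Nov 2, 2094 → Dec 2, 2094: 30 days (November has 30).
Dec 2, 2094 → Jan 2, 2095: 31 days (December has 31).
Jan 2, 2095 → Feb 2, 2095: 31 days (January has 31).
Feb 2, 2095 → Mar 2, 2095: 28 days (February has 28).
Mar 2, 2095 → Mar 17, 2095: 15 days.
Total: 1719 days.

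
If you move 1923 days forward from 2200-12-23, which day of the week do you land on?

Sunday

Dec 23, 2200 is a Tuesday.
1923 mod 7 = 5, so 1923 days after a Tuesday is Tuesday + 5 = Sunday.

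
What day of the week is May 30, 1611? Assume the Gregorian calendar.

Monday

Doomsday rule: the anchor day for the 1600s is Tuesday. For year 11: 11÷12 = 0 r 11, and 11÷4 = 2, so 0+11+2 = 13.
Tuesday + 13 ≡ Monday — that's 1611's doomsday.
In May the doomsday date is May 9.
May 30 is 21 days after May 9; 21 mod 7 = 0, so Monday + 0 = Monday.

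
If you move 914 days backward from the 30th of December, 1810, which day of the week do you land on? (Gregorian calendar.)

First find the weekday of Dec 30, 1810. Doomsday rule: the anchor day for the 1800s is Friday. For year 10: 10÷12 = 0 r 10, and 10÷4 = 2, so 0+10+2 = 12.
Friday + 12 ≡ Wednesday — that's 1810's doomsday.
In December the doomsday date is Dec 12.
Dec 30 is 18 days after Dec 12; 18 mod 7 = 4, so Wednesday + 4 = Sunday.
914 mod 7 = 4, so 914 days before a Sunday is Sunday − 4 = Wednesday.

Wednesday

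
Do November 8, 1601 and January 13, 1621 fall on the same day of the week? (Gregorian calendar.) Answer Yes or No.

From Nov 8, 1601 to Jan 13, 1621 is 7006 days.
7006 mod 7 = 6, so they are different weekdays.
(Nov 8, 1601 is a Thursday; Jan 13, 1621 is a Wednesday.)

No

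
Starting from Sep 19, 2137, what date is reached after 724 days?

+365 (one year) → Sep 19, 2138 (359 left).
Sep has 30 days: +12 → Oct 1, 2138 (347 left).
Oct has 31 days: +31 → Nov 1, 2138 (316 left).
Nov has 30 days: +30 → Dec 1, 2138 (286 left).
Dec has 31 days: +31 → Jan 1, 2139 (255 left).
Jan has 31 days: +31 → Feb 1, 2139 (224 left).
Feb has 28 days: +28 → Mar 1, 2139 (196 left).
Mar has 31 days: +31 → Apr 1, 2139 (165 left).
Apr has 30 days: +30 → May 1, 2139 (135 left).
May has 31 days: +31 → Jun 1, 2139 (104 left).
Jun has 30 days: +30 → Jul 1, 2139 (74 left).
Jul has 31 days: +31 → Aug 1, 2139 (43 left).
Aug has 31 days: +31 → Sep 1, 2139 (12 left).
+12 → Sep 13, 2139.

September 13, 2139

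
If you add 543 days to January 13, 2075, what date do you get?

+365 (one year) → Jan 13, 2076 (178 left).
Jan has 31 days: +19 → Feb 1, 2076 (159 left).
Feb has 29 days: +29 → Mar 1, 2076 (130 left).
Mar has 31 days: +31 → Apr 1, 2076 (99 left).
Apr has 30 days: +30 → May 1, 2076 (69 left).
May has 31 days: +31 → Jun 1, 2076 (38 left).
Jun has 30 days: +30 → Jul 1, 2076 (8 left).
+8 → Jul 9, 2076.

July 9, 2076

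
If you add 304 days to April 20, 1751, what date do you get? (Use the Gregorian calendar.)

Apr has 30 days: +11 → May 1, 1751 (293 left).
May has 31 days: +31 → Jun 1, 1751 (262 left).
Jun has 30 days: +30 → Jul 1, 1751 (232 left).
Jul has 31 days: +31 → Aug 1, 1751 (201 left).
Aug has 31 days: +31 → Sep 1, 1751 (170 left).
Sep has 30 days: +30 → Oct 1, 1751 (140 left).
Oct has 31 days: +31 → Nov 1, 1751 (109 left).
Nov has 30 days: +30 → Dec 1, 1751 (79 left).
Dec has 31 days: +31 → Jan 1, 1752 (48 left).
Jan has 31 days: +31 → Feb 1, 1752 (17 left).
+17 → Feb 18, 1752.

February 18, 1752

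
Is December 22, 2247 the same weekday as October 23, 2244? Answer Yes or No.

From Oct 23, 2244 to Dec 22, 2247 is 1155 days.
1155 mod 7 = 0, so they are the same weekday.
(Oct 23, 2244 is a Wednesday; Dec 22, 2247 is a Wednesday.)

Yes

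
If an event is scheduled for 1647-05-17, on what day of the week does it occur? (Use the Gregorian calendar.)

Doomsday rule: the anchor day for the 1600s is Tuesday. For year 47: 47÷12 = 3 r 11, and 11÷4 = 2, so 3+11+2 = 16.
Tuesday + 16 ≡ Thursday — that's 1647's doomsday.
In May the doomsday date is May 9.
May 17 is 8 days after May 9; 8 mod 7 = 1, so Thursday + 1 = Friday.

Friday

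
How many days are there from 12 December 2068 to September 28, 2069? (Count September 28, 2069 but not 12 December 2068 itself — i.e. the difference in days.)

290

Dec 12, 2068 → Jan 12, 2069: 31 days (December has 31).
Jan 12, 2069 → Feb 12, 2069: 31 days (January has 31).
Feb 12, 2069 → Mar 12, 2069: 28 days (February has 28).
Mar 12, 2069 → Apr 12, 2069: 31 days (March has 31).
Apr 12, 2069 → May 12, 2069: 30 days (April has 30).
May 12, 2069 → Jun 12, 2069: 31 days (May has 31).
Jun 12, 2069 → Jul 12, 2069: 30 days (June has 30).
Jul 12, 2069 → Aug 12, 2069: 31 days (July has 31).
Aug 12, 2069 → Sep 12, 2069: 31 days (August has 31).
Sep 12, 2069 → Sep 28, 2069: 16 days.
Total: 290 days.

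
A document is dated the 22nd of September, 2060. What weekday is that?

Doomsday rule: the anchor day for the 2000s is Tuesday. For year 60: 60÷12 = 5 r 0, and 0÷4 = 0, so 5+0+0 = 5.
Tuesday + 5 ≡ Sunday — that's 2060's doomsday.
In September the doomsday date is Sep 5.
Sep 22 is 17 days after Sep 5; 17 mod 7 = 3, so Sunday + 3 = Wednesday.

Wednesday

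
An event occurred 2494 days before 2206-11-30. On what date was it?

−365 (one year) → Nov 30, 2205 (2129 left).
−365 (one year) → Nov 30, 2204 (1764 left).
−366 (one year; includes Feb 29, 2204) → Nov 30, 2203 (1398 left).
−365 (one year) → Nov 30, 2202 (1033 left).
−365 (one year) → Nov 30, 2201 (668 left).
−365 (one year) → Nov 30, 2200 (303 left).
−30 → Oct 31, 2200 (end of Oct, 31 days; 273 left).
−31 → Sep 30, 2200 (end of Sep, 30 days; 242 left).
−30 → Aug 31, 2200 (end of Aug, 31 days; 212 left).
−31 → Jul 31, 2200 (end of Jul, 31 days; 181 left).
−31 → Jun 30, 2200 (end of Jun, 30 days; 150 left).
−30 → May 31, 2200 (end of May, 31 days; 120 left).
−31 → Apr 30, 2200 (end of Apr, 30 days; 89 left).
−30 → Mar 31, 2200 (end of Mar, 31 days; 59 left).
−31 → Feb 28, 2200 (end of Feb, 28 days; 28 left).
−28 → Jan 31, 2200 (end of Jan, 31 days; 0 left).

January 31, 2200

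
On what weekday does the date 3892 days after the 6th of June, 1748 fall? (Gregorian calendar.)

Thursday

First find the weekday of Jun 6, 1748. Doomsday rule: the anchor day for the 1700s is Sunday. For year 48: 48÷12 = 4 r 0, and 0÷4 = 0, so 4+0+0 = 4.
Sunday + 4 ≡ Thursday — that's 1748's doomsday.
In June the doomsday date is Jun 6.
Jun 6 is the doomsday itself: Thursday.
3892 mod 7 = 0, so 3892 days after a Thursday is Thursday + 0 = Thursday.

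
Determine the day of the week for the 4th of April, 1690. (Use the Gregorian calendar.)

Tuesday

Doomsday rule: the anchor day for the 1600s is Tuesday. For year 90: 90÷12 = 7 r 6, and 6÷4 = 1, so 7+6+1 = 14.
Tuesday + 14 ≡ Tuesday — that's 1690's doomsday.
In April the doomsday date is Apr 4.
Apr 4 is the doomsday itself: Tuesday.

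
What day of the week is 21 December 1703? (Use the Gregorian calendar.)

Doomsday rule: the anchor day for the 1700s is Sunday. For year 03: 3÷12 = 0 r 3, and 3÷4 = 0, so 0+3+0 = 3.
Sunday + 3 ≡ Wednesday — that's 1703's doomsday.
In December the doomsday date is Dec 12.
Dec 21 is 9 days after Dec 12; 9 mod 7 = 2, so Wednesday + 2 = Friday.

Friday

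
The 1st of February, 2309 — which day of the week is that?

Monday

Doomsday rule: the anchor day for the 2300s is Wednesday. For year 09: 9÷12 = 0 r 9, and 9÷4 = 2, so 0+9+2 = 11.
Wednesday + 11 ≡ Sunday — that's 2309's doomsday.
In February the doomsday date is Feb 28 (2309 is not a leap year).
Feb 1 is 27 days before Feb 28; 27 mod 7 = 6, so Sunday − 6 = Monday.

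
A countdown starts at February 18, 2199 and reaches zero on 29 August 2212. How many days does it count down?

Feb 18, 2199 → Feb 18, 2200: 365 days.
Feb 18, 2200 → Feb 18, 2201: 365 days.
Feb 18, 2201 → Feb 18, 2202: 365 days.
Feb 18, 2202 → Feb 18, 2203: 365 days.
Feb 18, 2203 → Feb 18, 2204: 365 days.
Feb 18, 2204 → Feb 18, 2205: 366 days (Feb 29, 2204 is in that span).
Feb 18, 2205 → Feb 18, 2206: 365 days.
Feb 18, 2206 → Feb 18, 2207: 365 days.
Feb 18, 2207 → Feb 18, 2208: 365 days.
Feb 18, 2208 → Feb 18, 2209: 366 days (Feb 29, 2208 is in that span).
Feb 18, 2209 → Feb 18, 2210: 365 days.
Feb 18, 2210 → Feb 18, 2211: 365 days.
Feb 18, 2211 → Feb 18, 2212: 365 days.
Feb 18, 2212 → Mar 18, 2212: 29 days (February has 29).
Mar 18, 2212 → Apr 18, 2212: 31 days (March has 31).
Apr 18, 2212 → May 18, 2212: 30 days (April has 30).
May 18, 2212 → Jun 18, 2212: 31 days (May has 31).
Jun 18, 2212 → Jul 18, 2212: 30 days (June has 30).
Jul 18, 2212 → Aug 18, 2212: 31 days (July has 31).
Aug 18, 2212 → Aug 29, 2212: 11 days.
Total: 4940 days.

4940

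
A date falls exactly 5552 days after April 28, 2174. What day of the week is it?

Friday

First find the weekday of Apr 28, 2174. Doomsday rule: the anchor day for the 2100s is Sunday. For year 74: 74÷12 = 6 r 2, and 2÷4 = 0, so 6+2+0 = 8.
Sunday + 8 ≡ Monday — that's 2174's doomsday.
In April the doomsday date is Apr 4.
Apr 28 is 24 days after Apr 4; 24 mod 7 = 3, so Monday + 3 = Thursday.
5552 mod 7 = 1, so 5552 days after a Thursday is Thursday + 1 = Friday.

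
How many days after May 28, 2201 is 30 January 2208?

May 28, 2201 → May 28, 2202: 365 days.
May 28, 2202 → May 28, 2203: 365 days.
May 28, 2203 → May 28, 2204: 366 days (Feb 29, 2204 is in that span).
May 28, 2204 → May 28, 2205: 365 days.
May 28, 2205 → May 28, 2206: 365 days.
May 28, 2206 → May 28, 2207: 365 days.
May 28, 2207 → Jun 28, 2207: 31 days (May has 31).
Jun 28, 2207 → Jul 28, 2207: 30 days (June has 30).
Jul 28, 2207 → Aug 28, 2207: 31 days (July has 31).
Aug 28, 2207 → Sep 28, 2207: 31 days (August has 31).
Sep 28, 2207 → Oct 28, 2207: 30 days (September has 30).
Oct 28, 2207 → Nov 28, 2207: 31 days (October has 31).
Nov 28, 2207 → Dec 28, 2207: 30 days (November has 30).
Dec 28, 2207 → Jan 28, 2208: 31 days (December has 31).
Jan 28, 2208 → Jan 30, 2208: 2 days.
Total: 2438 days.

2438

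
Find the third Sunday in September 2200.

September 21, 2200

September 1, 2200 is a Monday.
The first Sunday is therefore September 7 (6 days later).
The third Sunday is 7 + 2×7 = September 21.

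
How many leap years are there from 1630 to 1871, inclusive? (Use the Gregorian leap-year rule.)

Multiples of 4 in [1630,1871]: 60.
Of those, multiples of 100: 2 (not leap unless ÷400).
Multiples of 400: 0.
Leap years = 60 − 2 + 0 = 58.

58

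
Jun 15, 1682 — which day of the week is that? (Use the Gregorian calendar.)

Monday

Doomsday rule: the anchor day for the 1600s is Tuesday. For year 82: 82÷12 = 6 r 10, and 10÷4 = 2, so 6+10+2 = 18.
Tuesday + 18 ≡ Saturday — that's 1682's doomsday.
In June the doomsday date is Jun 6.
Jun 15 is 9 days after Jun 6; 9 mod 7 = 2, so Saturday + 2 = Monday.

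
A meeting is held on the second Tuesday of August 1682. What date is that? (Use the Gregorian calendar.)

August 1, 1682 is a Saturday.
The first Tuesday is therefore August 4 (3 days later).
The second Tuesday is 4 + 1×7 = August 11.

August 11, 1682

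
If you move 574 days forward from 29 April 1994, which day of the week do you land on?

First find the weekday of Apr 29, 1994. Doomsday rule: the anchor day for the 1900s is Wednesday. For year 94: 94÷12 = 7 r 10, and 10÷4 = 2, so 7+10+2 = 19.
Wednesday + 19 ≡ Monday — that's 1994's doomsday.
In April the doomsday date is Apr 4.
Apr 29 is 25 days after Apr 4; 25 mod 7 = 4, so Monday + 4 = Friday.
574 mod 7 = 0, so 574 days after a Friday is Friday + 0 = Friday.

Friday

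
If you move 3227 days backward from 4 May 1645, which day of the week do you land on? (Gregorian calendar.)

First find the weekday of May 4, 1645. Doomsday rule: the anchor day for the 1600s is Tuesday. For year 45: 45÷12 = 3 r 9, and 9÷4 = 2, so 3+9+2 = 14.
Tuesday + 14 ≡ Tuesday — that's 1645's doomsday.
In May the doomsday date is May 9.
May 4 is 5 days before May 9; 5 mod 7 = 5, so Tuesday − 5 = Thursday.
3227 mod 7 = 0, so 3227 days before a Thursday is Thursday − 0 = Thursday.

Thursday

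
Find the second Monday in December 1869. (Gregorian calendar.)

December 1, 1869 is a Wednesday.
The first Monday is therefore December 6 (5 days later).
The second Monday is 6 + 1×7 = December 13.

December 13, 1869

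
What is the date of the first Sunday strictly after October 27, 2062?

October 29, 2062

Oct 27, 2062 is a Friday.
From Friday to the next Sunday is 2 days.
Oct 27, 2062 + 2 = Oct 29, 2062.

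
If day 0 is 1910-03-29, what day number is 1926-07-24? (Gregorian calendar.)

5961

Mar 29, 1910 → Mar 29, 1911: 365 days.
Mar 29, 1911 → Mar 29, 1912: 366 days (Feb 29, 1912 is in that span).
Mar 29, 1912 → Mar 29, 1913: 365 days.
Mar 29, 1913 → Mar 29, 1914: 365 days.
Mar 29, 1914 → Mar 29, 1915: 365 days.
Mar 29, 1915 → Mar 29, 1916: 366 days (Feb 29, 1916 is in that span).
Mar 29, 1916 → Mar 29, 1917: 365 days.
Mar 29, 1917 → Mar 29, 1918: 365 days.
Mar 29, 1918 → Mar 29, 1919: 365 days.
Mar 29, 1919 → Mar 29, 1920: 366 days (Feb 29, 1920 is in that span).
Mar 29, 1920 → Mar 29, 1921: 365 days.
Mar 29, 1921 → Mar 29, 1922: 365 days.
Mar 29, 1922 → Mar 29, 1923: 365 days.
Mar 29, 1923 → Mar 29, 1924: 366 days (Feb 29, 1924 is in that span).
Mar 29, 1924 → Mar 29, 1925: 365 days.
Mar 29, 1925 → Mar 29, 1926: 365 days.
Mar 29, 1926 → Apr 29, 1926: 31 days (March has 31).
Apr 29, 1926 → May 29, 1926: 30 days (April has 30).
May 29, 1926 → Jun 29, 1926: 31 days (May has 31).
Jun 29, 1926 → Jul 24, 1926: 25 days.
Total: 5961 days.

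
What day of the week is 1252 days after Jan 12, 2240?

First find the weekday of Jan 12, 2240. Doomsday rule: the anchor day for the 2200s is Friday. For year 40: 40÷12 = 3 r 4, and 4÷4 = 1, so 3+4+1 = 8.
Friday + 8 ≡ Saturday — that's 2240's doomsday.
In January the doomsday date is Jan 4 (2240 is a leap year (divisible by 4)).
Jan 12 is 8 days after Jan 4; 8 mod 7 = 1, so Saturday + 1 = Sunday.
1252 mod 7 = 6, so 1252 days after a Sunday is Sunday + 6 = Saturday.

Saturday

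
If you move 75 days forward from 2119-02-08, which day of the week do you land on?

Monday

First find the weekday of Feb 8, 2119. Doomsday rule: the anchor day for the 2100s is Sunday. For year 19: 19÷12 = 1 r 7, and 7÷4 = 1, so 1+7+1 = 9.
Sunday + 9 ≡ Tuesday — that's 2119's doomsday.
In February the doomsday date is Feb 28 (2119 is not a leap year).
Feb 8 is 20 days before Feb 28; 20 mod 7 = 6, so Tuesday − 6 = Wednesday.
75 mod 7 = 5, so 75 days after a Wednesday is Wednesday + 5 = Monday.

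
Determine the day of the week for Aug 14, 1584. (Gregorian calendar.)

Tuesday

Doomsday rule: the anchor day for the 1500s is Wednesday. For year 84: 84÷12 = 7 r 0, and 0÷4 = 0, so 7+0+0 = 7.
Wednesday + 7 ≡ Wednesday — that's 1584's doomsday.
In August the doomsday date is Aug 8.
Aug 14 is 6 days after Aug 8; 6 mod 7 = 6, so Wednesday + 6 = Tuesday.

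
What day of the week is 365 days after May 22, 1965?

May 22, 1965 is a Saturday.
365 mod 7 = 1, so 365 days after a Saturday is Saturday + 1 = Sunday.

Sunday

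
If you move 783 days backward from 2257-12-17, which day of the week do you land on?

First find the weekday of Dec 17, 2257. Doomsday rule: the anchor day for the 2200s is Friday. For year 57: 57÷12 = 4 r 9, and 9÷4 = 2, so 4+9+2 = 15.
Friday + 15 ≡ Saturday — that's 2257's doomsday.
In December the doomsday date is Dec 12.
Dec 17 is 5 days after Dec 12; 5 mod 7 = 5, so Saturday + 5 = Thursday.
783 mod 7 = 6, so 783 days before a Thursday is Thursday − 6 = Friday.

Friday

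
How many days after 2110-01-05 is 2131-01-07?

7672

Jan 5, 2110 → Jan 5, 2111: 365 days.
Jan 5, 2111 → Jan 5, 2112: 365 days.
Jan 5, 2112 → Jan 5, 2113: 366 days (Feb 29, 2112 is in that span).
Jan 5, 2113 → Jan 5, 2114: 365 days.
Jan 5, 2114 → Jan 5, 2115: 365 days.
Jan 5, 2115 → Jan 5, 2116: 365 days.
Jan 5, 2116 → Jan 5, 2117: 366 days (Feb 29, 2116 is in that span).
Jan 5, 2117 → Jan 5, 2118: 365 days.
Jan 5, 2118 → Jan 5, 2119: 365 days.
Jan 5, 2119 → Jan 5, 2120: 365 days.
Jan 5, 2120 → Jan 5, 2121: 366 days (Feb 29, 2120 is in that span).
Jan 5, 2121 → Jan 5, 2122: 365 days.
Jan 5, 2122 → Jan 5, 2123: 365 days.
Jan 5, 2123 → Jan 5, 2124: 365 days.
Jan 5, 2124 → Jan 5, 2125: 366 days (Feb 29, 2124 is in that span).
Jan 5, 2125 → Jan 5, 2126: 365 days.
Jan 5, 2126 → Jan 5, 2127: 365 days.
Jan 5, 2127 → Jan 5, 2128: 365 days.
Jan 5, 2128 → Jan 5, 2129: 366 days (Feb 29, 2128 is in that span).
Jan 5, 2129 → Jan 5, 2130: 365 days.
Jan 5, 2130 → Feb 5, 2130: 31 days (January has 31).
Feb 5, 2130 → Mar 5, 2130: 28 days (February has 28).
Mar 5, 2130 → Apr 5, 2130: 31 days (March has 31).
Apr 5, 2130 → May 5, 2130: 30 days (April has 30).
May 5, 2130 → Jun 5, 2130: 31 days (May has 31).
Jun 5, 2130 → Jul 5, 2130: 30 days (June has 30).
Jul 5, 2130 → Aug 5, 2130: 31 days (July has 31).
Aug 5, 2130 → Sep 5, 2130: 31 days (August has 31).
Sep 5, 2130 → Oct 5, 2130: 30 days (September has 30).
Oct 5, 2130 → Nov 5, 2130: 31 days (October has 31).
Nov 5, 2130 → Dec 5, 2130: 30 days (November has 30).
Dec 5, 2130 → Jan 5, 2131: 31 days (December has 31).
Jan 5, 2131 → Jan 7, 2131: 2 days.
Total: 7672 days.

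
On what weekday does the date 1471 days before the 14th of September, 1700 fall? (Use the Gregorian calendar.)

Monday

Sep 14, 1700 is a Tuesday.
1471 mod 7 = 1, so 1471 days before a Tuesday is Tuesday − 1 = Monday.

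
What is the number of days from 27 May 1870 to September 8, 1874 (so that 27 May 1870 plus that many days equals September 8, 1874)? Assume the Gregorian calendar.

1565

May 27, 1870 → May 27, 1871: 365 days.
May 27, 1871 → May 27, 1872: 366 days (Feb 29, 1872 is in that span).
May 27, 1872 → May 27, 1873: 365 days.
May 27, 1873 → May 27, 1874: 365 days.
May 27, 1874 → Jun 27, 1874: 31 days (May has 31).
Jun 27, 1874 → Jul 27, 1874: 30 days (June has 30).
Jul 27, 1874 → Aug 27, 1874: 31 days (July has 31).
Aug 27, 1874 → Sep 8, 1874: 12 days.
Total: 1565 days.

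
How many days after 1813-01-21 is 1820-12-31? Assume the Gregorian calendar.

2901

Jan 21, 1813 → Jan 21, 1814: 365 days.
Jan 21, 1814 → Jan 21, 1815: 365 days.
Jan 21, 1815 → Jan 21, 1816: 365 days.
Jan 21, 1816 → Jan 21, 1817: 366 days (Feb 29, 1816 is in that span).
Jan 21, 1817 → Jan 21, 1818: 365 days.
Jan 21, 1818 → Jan 21, 1819: 365 days.
Jan 21, 1819 → Jan 21, 1820: 365 days.
Jan 21, 1820 → Feb 21, 1820: 31 days (January has 31).
Feb 21, 1820 → Mar 21, 1820: 29 days (February has 29).
Mar 21, 1820 → Apr 21, 1820: 31 days (March has 31).
Apr 21, 1820 → May 21, 1820: 30 days (April has 30).
May 21, 1820 → Jun 21, 1820: 31 days (May has 31).
Jun 21, 1820 → Jul 21, 1820: 30 days (June has 30).
Jul 21, 1820 → Aug 21, 1820: 31 days (July has 31).
Aug 21, 1820 → Sep 21, 1820: 31 days (August has 31).
Sep 21, 1820 → Oct 21, 1820: 30 days (September has 30).
Oct 21, 1820 → Nov 21, 1820: 31 days (October has 31).
Nov 21, 1820 → Dec 21, 1820: 30 days (November has 30).
Dec 21, 1820 → Dec 31, 1820: 10 days.
Total: 2901 days.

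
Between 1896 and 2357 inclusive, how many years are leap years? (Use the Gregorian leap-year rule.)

Multiples of 4 in [1896,2357]: 116.
Of those, multiples of 100: 5 (not leap unless ÷400).
Multiples of 400: 1.
Leap years = 116 − 5 + 1 = 112.

112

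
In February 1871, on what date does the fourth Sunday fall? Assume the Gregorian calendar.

February 1, 1871 is a Wednesday.
The first Sunday is therefore February 5 (4 days later).
The fourth Sunday is 5 + 3×7 = February 26.

February 26, 1871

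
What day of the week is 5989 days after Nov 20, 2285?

Tuesday

First find the weekday of Nov 20, 2285. Doomsday rule: the anchor day for the 2200s is Friday. For year 85: 85÷12 = 7 r 1, and 1÷4 = 0, so 7+1+0 = 8.
Friday + 8 ≡ Saturday — that's 2285's doomsday.
In November the doomsday date is Nov 7.
Nov 20 is 13 days after Nov 7; 13 mod 7 = 6, so Saturday + 6 = Friday.
5989 mod 7 = 4, so 5989 days after a Friday is Friday + 4 = Tuesday.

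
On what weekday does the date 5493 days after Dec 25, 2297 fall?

Thursday

First find the weekday of Dec 25, 2297. Doomsday rule: the anchor day for the 2200s is Friday. For year 97: 97÷12 = 8 r 1, and 1÷4 = 0, so 8+1+0 = 9.
Friday + 9 ≡ Sunday — that's 2297's doomsday.
In December the doomsday date is Dec 12.
Dec 25 is 13 days after Dec 12; 13 mod 7 = 6, so Sunday + 6 = Saturday.
5493 mod 7 = 5, so 5493 days after a Saturday is Saturday + 5 = Thursday.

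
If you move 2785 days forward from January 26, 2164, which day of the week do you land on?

Wednesday

First find the weekday of Jan 26, 2164. Doomsday rule: the anchor day for the 2100s is Sunday. For year 64: 64÷12 = 5 r 4, and 4÷4 = 1, so 5+4+1 = 10.
Sunday + 10 ≡ Wednesday — that's 2164's doomsday.
In January the doomsday date is Jan 4 (2164 is a leap year (divisible by 4)).
Jan 26 is 22 days after Jan 4; 22 mod 7 = 1, so Wednesday + 1 = Thursday.
2785 mod 7 = 6, so 2785 days after a Thursday is Thursday + 6 = Wednesday.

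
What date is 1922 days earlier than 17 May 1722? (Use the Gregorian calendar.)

−365 (one year) → May 17, 1721 (1557 left).
−365 (one year) → May 17, 1720 (1192 left).
−366 (one year; includes Feb 29, 1720) → May 17, 1719 (826 left).
−365 (one year) → May 17, 1718 (461 left).
−365 (one year) → May 17, 1717 (96 left).
−17 → Apr 30, 1717 (end of Apr, 30 days; 79 left).
−30 → Mar 31, 1717 (end of Mar, 31 days; 49 left).
−31 → Feb 28, 1717 (end of Feb, 28 days; 18 left).
−18 → Feb 10, 1717.

February 10, 1717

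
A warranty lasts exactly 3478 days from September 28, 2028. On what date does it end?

April 7, 2038

+365 (one year) → Sep 28, 2029 (3113 left).
+365 (one year) → Sep 28, 2030 (2748 left).
+365 (one year) → Sep 28, 2031 (2383 left).
+366 (one year; includes Feb 29, 2032) → Sep 28, 2032 (2017 left).
+365 (one year) → Sep 28, 2033 (1652 left).
+365 (one year) → Sep 28, 2034 (1287 left).
+365 (one year) → Sep 28, 2035 (922 left).
+366 (one year; includes Feb 29, 2036) → Sep 28, 2036 (556 left).
+365 (one year) → Sep 28, 2037 (191 left).
Sep has 30 days: +3 → Oct 1, 2037 (188 left).
Oct has 31 days: +31 → Nov 1, 2037 (157 left).
Nov has 30 days: +30 → Dec 1, 2037 (127 left).
Dec has 31 days: +31 → Jan 1, 2038 (96 left).
Jan has 31 days: +31 → Feb 1, 2038 (65 left).
Feb has 28 days: +28 → Mar 1, 2038 (37 left).
Mar has 31 days: +31 → Apr 1, 2038 (6 left).
+6 → Apr 7, 2038.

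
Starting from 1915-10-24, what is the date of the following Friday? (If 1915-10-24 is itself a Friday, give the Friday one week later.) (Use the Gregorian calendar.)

Oct 24, 1915 is a Sunday.
From Sunday to the next Friday is 5 days.
Oct 24, 1915 + 5 = Oct 29, 1915.

October 29, 1915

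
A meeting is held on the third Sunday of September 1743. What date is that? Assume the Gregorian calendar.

September 15, 1743

September 1, 1743 is a Sunday.
The first Sunday is therefore September 1 (same day).
The third Sunday is 1 + 2×7 = September 15.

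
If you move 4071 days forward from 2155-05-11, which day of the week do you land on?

May 11, 2155 is a Sunday.
4071 mod 7 = 4, so 4071 days after a Sunday is Sunday + 4 = Thursday.

Thursday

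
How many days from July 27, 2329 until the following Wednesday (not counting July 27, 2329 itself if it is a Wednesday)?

Jul 27, 2329 is a Saturday.
From Saturday to the next Wednesday is 4 days.

4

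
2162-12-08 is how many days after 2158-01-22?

1781

Jan 22, 2158 → Jan 22, 2159: 365 days.
Jan 22, 2159 → Jan 22, 2160: 365 days.
Jan 22, 2160 → Jan 22, 2161: 366 days (Feb 29, 2160 is in that span).
Jan 22, 2161 → Jan 22, 2162: 365 days.
Jan 22, 2162 → Feb 22, 2162: 31 days (January has 31).
Feb 22, 2162 → Mar 22, 2162: 28 days (February has 28).
Mar 22, 2162 → Apr 22, 2162: 31 days (March has 31).
Apr 22, 2162 → May 22, 2162: 30 days (April has 30).
May 22, 2162 → Jun 22, 2162: 31 days (May has 31).
Jun 22, 2162 → Jul 22, 2162: 30 days (June has 30).
Jul 22, 2162 → Aug 22, 2162: 31 days (July has 31).
Aug 22, 2162 → Sep 22, 2162: 31 days (August has 31).
Sep 22, 2162 → Oct 22, 2162: 30 days (September has 30).
Oct 22, 2162 → Nov 22, 2162: 31 days (October has 31).
Nov 22, 2162 → Dec 8, 2162: 16 days.
Total: 1781 days.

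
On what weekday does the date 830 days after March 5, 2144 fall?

Monday

First find the weekday of Mar 5, 2144. Doomsday rule: the anchor day for the 2100s is Sunday. For year 44: 44÷12 = 3 r 8, and 8÷4 = 2, so 3+8+2 = 13.
Sunday + 13 ≡ Saturday — that's 2144's doomsday.
In March the doomsday date is Mar 14.
Mar 5 is 9 days before Mar 14; 9 mod 7 = 2, so Saturday − 2 = Thursday.
830 mod 7 = 4, so 830 days after a Thursday is Thursday + 4 = Monday.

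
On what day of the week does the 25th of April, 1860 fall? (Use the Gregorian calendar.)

Wednesday

Doomsday rule: the anchor day for the 1800s is Friday. For year 60: 60÷12 = 5 r 0, and 0÷4 = 0, so 5+0+0 = 5.
Friday + 5 ≡ Wednesday — that's 1860's doomsday.
In April the doomsday date is Apr 4.
Apr 25 is 21 days after Apr 4; 21 mod 7 = 0, so Wednesday + 0 = Wednesday.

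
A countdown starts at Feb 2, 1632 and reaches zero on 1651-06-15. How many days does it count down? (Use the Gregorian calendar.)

7073

Feb 2, 1632 → Feb 2, 1633: 366 days (Feb 29, 1632 is in that span).
Feb 2, 1633 → Feb 2, 1634: 365 days.
Feb 2, 1634 → Feb 2, 1635: 365 days.
Feb 2, 1635 → Feb 2, 1636: 365 days.
Feb 2, 1636 → Feb 2, 1637: 366 days (Feb 29, 1636 is in that span).
Feb 2, 1637 → Feb 2, 1638: 365 days.
Feb 2, 1638 → Feb 2, 1639: 365 days.
Feb 2, 1639 → Feb 2, 1640: 365 days.
Feb 2, 1640 → Feb 2, 1641: 366 days (Feb 29, 1640 is in that span).
Feb 2, 1641 → Feb 2, 1642: 365 days.
Feb 2, 1642 → Feb 2, 1643: 365 days.
Feb 2, 1643 → Feb 2, 1644: 365 days.
Feb 2, 1644 → Feb 2, 1645: 366 days (Feb 29, 1644 is in that span).
Feb 2, 1645 → Feb 2, 1646: 365 days.
Feb 2, 1646 → Feb 2, 1647: 365 days.
Feb 2, 1647 → Feb 2, 1648: 365 days.
Feb 2, 1648 → Feb 2, 1649: 366 days (Feb 29, 1648 is in that span).
Feb 2, 1649 → Feb 2, 1650: 365 days.
Feb 2, 1650 → Feb 2, 1651: 365 days.
Feb 2, 1651 → Mar 2, 1651: 28 days (February has 28).
Mar 2, 1651 → Apr 2, 1651: 31 days (March has 31).
Apr 2, 1651 → May 2, 1651: 30 days (April has 30).
May 2, 1651 → Jun 2, 1651: 31 days (May has 31).
Jun 2, 1651 → Jun 15, 1651: 13 days.
Total: 7073 days.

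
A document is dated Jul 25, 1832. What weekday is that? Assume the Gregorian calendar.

Wednesday

January 1, 1832 is a Sunday.
Jan 1, 1832 → Feb 1, 1832: 31 days (January has 31).
Feb 1, 1832 → Mar 1, 1832: 29 days (February has 29).
Mar 1, 1832 → Apr 1, 1832: 31 days (March has 31).
Apr 1, 1832 → May 1, 1832: 30 days (April has 30).
May 1, 1832 → Jun 1, 1832: 31 days (May has 31).
Jun 1, 1832 → Jul 1, 1832: 30 days (June has 30).
Jul 1, 1832 → Jul 25, 1832: 24 days.
Total: 206 days.
206 mod 7 = 3, so Sunday + 3 = Wednesday.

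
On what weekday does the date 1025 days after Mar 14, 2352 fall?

Monday

Mar 14, 2352 is a Friday.
1025 mod 7 = 3, so 1025 days after a Friday is Friday + 3 = Monday.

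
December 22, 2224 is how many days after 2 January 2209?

5833

Jan 2, 2209 → Jan 2, 2210: 365 days.
Jan 2, 2210 → Jan 2, 2211: 365 days.
Jan 2, 2211 → Jan 2, 2212: 365 days.
Jan 2, 2212 → Jan 2, 2213: 366 days (Feb 29, 2212 is in that span).
Jan 2, 2213 → Jan 2, 2214: 365 days.
Jan 2, 2214 → Jan 2, 2215: 365 days.
Jan 2, 2215 → Jan 2, 2216: 365 days.
Jan 2, 2216 → Jan 2, 2217: 366 days (Feb 29, 2216 is in that span).
Jan 2, 2217 → Jan 2, 2218: 365 days.
Jan 2, 2218 → Jan 2, 2219: 365 days.
Jan 2, 2219 → Jan 2, 2220: 365 days.
Jan 2, 2220 → Jan 2, 2221: 366 days (Feb 29, 2220 is in that span).
Jan 2, 2221 → Jan 2, 2222: 365 days.
Jan 2, 2222 → Jan 2, 2223: 365 days.
Jan 2, 2223 → Jan 2, 2224: 365 days.
Jan 2, 2224 → Feb 2, 2224: 31 days (January has 31).
Feb 2, 2224 → Mar 2, 2224: 29 days (February has 29).
Mar 2, 2224 → Apr 2, 2224: 31 days (March has 31).
Apr 2, 2224 → May 2, 2224: 30 days (April has 30).
May 2, 2224 → Jun 2, 2224: 31 days (May has 31).
Jun 2, 2224 → Jul 2, 2224: 30 days (June has 30).
Jul 2, 2224 → Aug 2, 2224: 31 days (July has 31).
Aug 2, 2224 → Sep 2, 2224: 31 days (August has 31).
Sep 2, 2224 → Oct 2, 2224: 30 days (September has 30).
Oct 2, 2224 → Nov 2, 2224: 31 days (October has 31).
Nov 2, 2224 → Dec 2, 2224: 30 days (November has 30).
Dec 2, 2224 → Dec 22, 2224: 20 days.
Total: 5833 days.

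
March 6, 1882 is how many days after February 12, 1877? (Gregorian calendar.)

Feb 12, 1877 → Feb 12, 1878: 365 days.
Feb 12, 1878 → Feb 12, 1879: 365 days.
Feb 12, 1879 → Feb 12, 1880: 365 days.
Feb 12, 1880 → Feb 12, 1881: 366 days (Feb 29, 1880 is in that span).
Feb 12, 1881 → Mar 12, 1881: 28 days (February has 28).
Mar 12, 1881 → Apr 12, 1881: 31 days (March has 31).
Apr 12, 1881 → May 12, 1881: 30 days (April has 30).
May 12, 1881 → Jun 12, 1881: 31 days (May has 31).
Jun 12, 1881 → Jul 12, 1881: 30 days (June has 30).
Jul 12, 1881 → Aug 12, 1881: 31 days (July has 31).
Aug 12, 1881 → Sep 12, 1881: 31 days (August has 31).
Sep 12, 1881 → Oct 12, 1881: 30 days (September has 30).
Oct 12, 1881 → Nov 12, 1881: 31 days (October has 31).
Nov 12, 1881 → Dec 12, 1881: 30 days (November has 30).
Dec 12, 1881 → Jan 12, 1882: 31 days (December has 31).
Jan 12, 1882 → Feb 12, 1882: 31 days (January has 31).
Feb 12, 1882 → Mar 6, 1882: 22 days.
Total: 1848 days.

1848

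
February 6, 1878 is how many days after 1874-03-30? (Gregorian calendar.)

Mar 30, 1874 → Mar 30, 1875: 365 days.
Mar 30, 1875 → Mar 30, 1876: 366 days (Feb 29, 1876 is in that span).
Mar 30, 1876 → Mar 30, 1877: 365 days.
Mar 30, 1877 → Apr 30, 1877: 31 days (March has 31).
Apr 30, 1877 → May 30, 1877: 30 days (April has 30).
May 30, 1877 → Jun 30, 1877: 31 days (May has 31).
Jun 30, 1877 → Jul 30, 1877: 30 days (June has 30).
Jul 30, 1877 → Aug 30, 1877: 31 days (July has 31).
Aug 30, 1877 → Sep 30, 1877: 31 days (August has 31).
Sep 30, 1877 → Oct 30, 1877: 30 days (September has 30).
Oct 30, 1877 → Nov 30, 1877: 31 days (October has 31).
Nov 30, 1877 → Dec 30, 1877: 30 days (November has 30).
Dec 30, 1877 → Jan 30, 1878: 31 days (December has 31).
Jan 30, 1878 → Feb 6, 1878: 7 days.
Total: 1409 days.

1409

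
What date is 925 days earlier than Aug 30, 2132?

−366 (one year; includes Feb 29, 2132) → Aug 30, 2131 (559 left).
−365 (one year) → Aug 30, 2130 (194 left).
−30 → Jul 31, 2130 (end of Jul, 31 days; 164 left).
−31 → Jun 30, 2130 (end of Jun, 30 days; 133 left).
−30 → May 31, 2130 (end of May, 31 days; 103 left).
−31 → Apr 30, 2130 (end of Apr, 30 days; 72 left).
−30 → Mar 31, 2130 (end of Mar, 31 days; 42 left).
−31 → Feb 28, 2130 (end of Feb, 28 days; 11 left).
−11 → Feb 17, 2130.

February 17, 2130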